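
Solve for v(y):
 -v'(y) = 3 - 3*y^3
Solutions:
 v(y) = C1 + 3*y^4/4 - 3*y


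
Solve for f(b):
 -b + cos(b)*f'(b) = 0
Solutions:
 f(b) = C1 + Integral(b/cos(b), b)


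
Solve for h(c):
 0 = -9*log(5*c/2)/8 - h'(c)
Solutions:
 h(c) = C1 - 9*c*log(c)/8 - 9*c*log(5)/8 + 9*c*log(2)/8 + 9*c/8


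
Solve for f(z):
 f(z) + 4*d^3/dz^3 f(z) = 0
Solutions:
 f(z) = C3*exp(-2^(1/3)*z/2) + (C1*sin(2^(1/3)*sqrt(3)*z/4) + C2*cos(2^(1/3)*sqrt(3)*z/4))*exp(2^(1/3)*z/4)


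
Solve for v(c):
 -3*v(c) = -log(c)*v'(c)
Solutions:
 v(c) = C1*exp(3*li(c))


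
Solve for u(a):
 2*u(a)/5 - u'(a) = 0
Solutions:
 u(a) = C1*exp(2*a/5)


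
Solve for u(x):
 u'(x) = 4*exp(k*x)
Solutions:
 u(x) = C1 + 4*exp(k*x)/k


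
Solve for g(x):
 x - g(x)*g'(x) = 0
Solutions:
 g(x) = -sqrt(C1 + x^2)
 g(x) = sqrt(C1 + x^2)


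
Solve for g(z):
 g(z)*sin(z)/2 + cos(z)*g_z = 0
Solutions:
 g(z) = C1*sqrt(cos(z))


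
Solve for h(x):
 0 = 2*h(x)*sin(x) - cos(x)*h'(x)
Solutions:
 h(x) = C1/cos(x)^2


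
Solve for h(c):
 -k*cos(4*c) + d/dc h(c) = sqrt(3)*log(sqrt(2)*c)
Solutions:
 h(c) = C1 + sqrt(3)*c*(log(c) - 1) + sqrt(3)*c*log(2)/2 + k*sin(4*c)/4


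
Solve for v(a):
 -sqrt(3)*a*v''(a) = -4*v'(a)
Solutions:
 v(a) = C1 + C2*a^(1 + 4*sqrt(3)/3)


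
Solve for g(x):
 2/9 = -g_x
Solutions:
 g(x) = C1 - 2*x/9


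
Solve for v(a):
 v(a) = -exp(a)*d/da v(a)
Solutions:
 v(a) = C1*exp(exp(-a))


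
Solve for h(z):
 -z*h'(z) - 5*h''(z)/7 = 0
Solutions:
 h(z) = C1 + C2*erf(sqrt(70)*z/10)


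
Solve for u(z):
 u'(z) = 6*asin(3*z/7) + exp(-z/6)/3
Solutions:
 u(z) = C1 + 6*z*asin(3*z/7) + 2*sqrt(49 - 9*z^2) - 2*exp(-z/6)


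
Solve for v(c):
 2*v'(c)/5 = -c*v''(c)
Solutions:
 v(c) = C1 + C2*c^(3/5)


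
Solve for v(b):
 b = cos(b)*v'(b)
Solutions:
 v(b) = C1 + Integral(b/cos(b), b)


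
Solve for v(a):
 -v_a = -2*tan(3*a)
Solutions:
 v(a) = C1 - 2*log(cos(3*a))/3


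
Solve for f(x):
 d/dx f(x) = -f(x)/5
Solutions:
 f(x) = C1*exp(-x/5)


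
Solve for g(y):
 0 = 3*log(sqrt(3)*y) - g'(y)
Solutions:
 g(y) = C1 + 3*y*log(y) - 3*y + 3*y*log(3)/2


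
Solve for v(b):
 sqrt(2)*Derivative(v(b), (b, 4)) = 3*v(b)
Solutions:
 v(b) = C1*exp(-2^(7/8)*3^(1/4)*b/2) + C2*exp(2^(7/8)*3^(1/4)*b/2) + C3*sin(2^(7/8)*3^(1/4)*b/2) + C4*cos(2^(7/8)*3^(1/4)*b/2)


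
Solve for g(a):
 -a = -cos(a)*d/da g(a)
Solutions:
 g(a) = C1 + Integral(a/cos(a), a)


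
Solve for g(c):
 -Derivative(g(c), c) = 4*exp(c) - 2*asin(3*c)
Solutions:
 g(c) = C1 + 2*c*asin(3*c) + 2*sqrt(1 - 9*c^2)/3 - 4*exp(c)


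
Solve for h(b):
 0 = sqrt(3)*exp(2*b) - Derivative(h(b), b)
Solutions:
 h(b) = C1 + sqrt(3)*exp(2*b)/2


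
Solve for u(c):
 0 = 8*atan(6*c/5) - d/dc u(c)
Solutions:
 u(c) = C1 + 8*c*atan(6*c/5) - 10*log(36*c^2 + 25)/3


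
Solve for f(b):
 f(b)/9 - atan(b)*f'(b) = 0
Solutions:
 f(b) = C1*exp(Integral(1/atan(b), b)/9)


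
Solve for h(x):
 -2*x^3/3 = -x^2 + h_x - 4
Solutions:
 h(x) = C1 - x^4/6 + x^3/3 + 4*x


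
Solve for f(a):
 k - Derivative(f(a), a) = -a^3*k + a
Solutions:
 f(a) = C1 + a^4*k/4 - a^2/2 + a*k


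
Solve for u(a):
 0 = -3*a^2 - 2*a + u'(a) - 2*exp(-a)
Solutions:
 u(a) = C1 + a^3 + a^2 - 2*exp(-a)


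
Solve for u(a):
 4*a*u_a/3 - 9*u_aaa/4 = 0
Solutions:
 u(a) = C1 + Integral(C2*airyai(2*2^(1/3)*a/3) + C3*airybi(2*2^(1/3)*a/3), a)


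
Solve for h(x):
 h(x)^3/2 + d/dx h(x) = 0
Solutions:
 h(x) = -sqrt(-1/(C1 - x))
 h(x) = sqrt(-1/(C1 - x))


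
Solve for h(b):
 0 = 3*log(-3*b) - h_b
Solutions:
 h(b) = C1 + 3*b*log(-b) + 3*b*(-1 + log(3))


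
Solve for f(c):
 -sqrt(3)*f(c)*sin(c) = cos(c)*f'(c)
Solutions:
 f(c) = C1*cos(c)^(sqrt(3))


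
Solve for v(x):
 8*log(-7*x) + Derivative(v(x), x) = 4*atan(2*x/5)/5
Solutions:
 v(x) = C1 - 8*x*log(-x) + 4*x*atan(2*x/5)/5 - 8*x*log(7) + 8*x - log(4*x^2 + 25)


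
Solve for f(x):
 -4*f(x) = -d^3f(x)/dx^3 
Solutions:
 f(x) = C3*exp(2^(2/3)*x) + (C1*sin(2^(2/3)*sqrt(3)*x/2) + C2*cos(2^(2/3)*sqrt(3)*x/2))*exp(-2^(2/3)*x/2)


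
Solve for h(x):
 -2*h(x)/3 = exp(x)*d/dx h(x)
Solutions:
 h(x) = C1*exp(2*exp(-x)/3)


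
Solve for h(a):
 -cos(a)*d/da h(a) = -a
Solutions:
 h(a) = C1 + Integral(a/cos(a), a)


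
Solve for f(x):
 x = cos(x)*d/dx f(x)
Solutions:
 f(x) = C1 + Integral(x/cos(x), x)


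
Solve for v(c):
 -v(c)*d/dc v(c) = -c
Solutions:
 v(c) = -sqrt(C1 + c^2)
 v(c) = sqrt(C1 + c^2)


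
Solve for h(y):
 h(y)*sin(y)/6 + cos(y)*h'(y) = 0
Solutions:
 h(y) = C1*cos(y)^(1/6)


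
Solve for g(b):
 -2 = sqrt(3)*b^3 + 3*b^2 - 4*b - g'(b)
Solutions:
 g(b) = C1 + sqrt(3)*b^4/4 + b^3 - 2*b^2 + 2*b


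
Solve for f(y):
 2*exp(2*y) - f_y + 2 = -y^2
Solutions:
 f(y) = C1 + y^3/3 + 2*y + exp(2*y)


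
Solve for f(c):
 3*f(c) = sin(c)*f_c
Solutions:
 f(c) = C1*(cos(c) - 1)^(3/2)/(cos(c) + 1)^(3/2)


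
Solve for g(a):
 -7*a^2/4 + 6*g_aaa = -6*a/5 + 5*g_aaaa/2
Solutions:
 g(a) = C1 + C2*a + C3*a^2 + C4*exp(12*a/5) + 7*a^5/1440 + 31*a^4/17280 + 31*a^3/10368


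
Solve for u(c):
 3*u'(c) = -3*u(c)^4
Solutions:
 u(c) = (-3^(2/3) - 3*3^(1/6)*I)*(1/(C1 + c))^(1/3)/6
 u(c) = (-3^(2/3) + 3*3^(1/6)*I)*(1/(C1 + c))^(1/3)/6
 u(c) = (1/(C1 + 3*c))^(1/3)


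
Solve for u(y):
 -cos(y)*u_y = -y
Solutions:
 u(y) = C1 + Integral(y/cos(y), y)


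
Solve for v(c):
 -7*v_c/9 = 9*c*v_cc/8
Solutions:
 v(c) = C1 + C2*c^(25/81)


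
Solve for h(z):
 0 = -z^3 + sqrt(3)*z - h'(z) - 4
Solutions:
 h(z) = C1 - z^4/4 + sqrt(3)*z^2/2 - 4*z


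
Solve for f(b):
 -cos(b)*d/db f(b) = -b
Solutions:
 f(b) = C1 + Integral(b/cos(b), b)


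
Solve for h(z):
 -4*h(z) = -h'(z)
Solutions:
 h(z) = C1*exp(4*z)


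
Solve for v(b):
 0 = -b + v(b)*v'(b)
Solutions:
 v(b) = -sqrt(C1 + b^2)
 v(b) = sqrt(C1 + b^2)


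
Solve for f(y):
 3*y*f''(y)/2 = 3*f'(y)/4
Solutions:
 f(y) = C1 + C2*y^(3/2)


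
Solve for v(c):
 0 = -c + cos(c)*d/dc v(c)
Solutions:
 v(c) = C1 + Integral(c/cos(c), c)


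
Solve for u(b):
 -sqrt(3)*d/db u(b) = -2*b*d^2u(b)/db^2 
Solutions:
 u(b) = C1 + C2*b^(sqrt(3)/2 + 1)


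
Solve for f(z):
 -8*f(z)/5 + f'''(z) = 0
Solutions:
 f(z) = C3*exp(2*5^(2/3)*z/5) + (C1*sin(sqrt(3)*5^(2/3)*z/5) + C2*cos(sqrt(3)*5^(2/3)*z/5))*exp(-5^(2/3)*z/5)


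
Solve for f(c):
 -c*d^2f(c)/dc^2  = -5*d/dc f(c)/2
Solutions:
 f(c) = C1 + C2*c^(7/2)


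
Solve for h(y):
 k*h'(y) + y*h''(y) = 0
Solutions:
 h(y) = C1 + y^(1 - re(k))*(C2*sin(log(y)*Abs(im(k))) + C3*cos(log(y)*im(k)))


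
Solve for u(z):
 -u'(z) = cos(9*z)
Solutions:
 u(z) = C1 - sin(9*z)/9


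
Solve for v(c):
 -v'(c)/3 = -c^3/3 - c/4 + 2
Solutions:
 v(c) = C1 + c^4/4 + 3*c^2/8 - 6*c


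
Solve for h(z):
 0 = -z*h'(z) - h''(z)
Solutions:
 h(z) = C1 + C2*erf(sqrt(2)*z/2)


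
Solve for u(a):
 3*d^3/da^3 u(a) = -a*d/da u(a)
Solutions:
 u(a) = C1 + Integral(C2*airyai(-3^(2/3)*a/3) + C3*airybi(-3^(2/3)*a/3), a)


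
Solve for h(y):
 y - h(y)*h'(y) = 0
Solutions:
 h(y) = -sqrt(C1 + y^2)
 h(y) = sqrt(C1 + y^2)


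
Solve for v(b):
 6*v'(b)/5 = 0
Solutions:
 v(b) = C1


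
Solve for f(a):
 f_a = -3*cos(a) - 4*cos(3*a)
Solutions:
 f(a) = C1 - 3*sin(a) - 4*sin(3*a)/3


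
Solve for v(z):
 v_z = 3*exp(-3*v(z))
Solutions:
 v(z) = log(C1 + 9*z)/3
 v(z) = log((-3^(1/3) - 3^(5/6)*I)*(C1 + 3*z)^(1/3)/2)
 v(z) = log((-3^(1/3) + 3^(5/6)*I)*(C1 + 3*z)^(1/3)/2)


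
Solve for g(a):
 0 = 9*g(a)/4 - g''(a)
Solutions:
 g(a) = C1*exp(-3*a/2) + C2*exp(3*a/2)


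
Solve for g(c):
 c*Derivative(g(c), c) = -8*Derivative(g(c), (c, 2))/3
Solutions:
 g(c) = C1 + C2*erf(sqrt(3)*c/4)


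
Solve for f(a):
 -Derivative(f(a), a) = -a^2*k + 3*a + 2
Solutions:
 f(a) = C1 + a^3*k/3 - 3*a^2/2 - 2*a


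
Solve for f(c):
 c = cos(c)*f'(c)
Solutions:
 f(c) = C1 + Integral(c/cos(c), c)


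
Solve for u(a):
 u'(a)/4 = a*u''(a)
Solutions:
 u(a) = C1 + C2*a^(5/4)


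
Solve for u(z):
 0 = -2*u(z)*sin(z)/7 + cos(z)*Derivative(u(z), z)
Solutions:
 u(z) = C1/cos(z)^(2/7)


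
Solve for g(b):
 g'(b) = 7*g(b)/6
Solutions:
 g(b) = C1*exp(7*b/6)


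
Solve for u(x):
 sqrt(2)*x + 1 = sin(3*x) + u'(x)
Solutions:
 u(x) = C1 + sqrt(2)*x^2/2 + x + cos(3*x)/3


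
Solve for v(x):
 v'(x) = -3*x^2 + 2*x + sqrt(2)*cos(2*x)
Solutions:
 v(x) = C1 - x^3 + x^2 + sqrt(2)*sin(2*x)/2


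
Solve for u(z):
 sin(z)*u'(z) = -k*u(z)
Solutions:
 u(z) = C1*exp(k*(-log(cos(z) - 1) + log(cos(z) + 1))/2)


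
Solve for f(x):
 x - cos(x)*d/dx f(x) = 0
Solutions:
 f(x) = C1 + Integral(x/cos(x), x)


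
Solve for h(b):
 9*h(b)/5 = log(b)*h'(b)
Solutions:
 h(b) = C1*exp(9*li(b)/5)


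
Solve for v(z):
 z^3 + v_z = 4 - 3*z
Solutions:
 v(z) = C1 - z^4/4 - 3*z^2/2 + 4*z


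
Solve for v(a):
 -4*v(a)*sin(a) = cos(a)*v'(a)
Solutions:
 v(a) = C1*cos(a)^4


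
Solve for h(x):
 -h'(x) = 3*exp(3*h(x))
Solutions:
 h(x) = log((-3^(2/3) - 3*3^(1/6)*I)*(1/(C1 + 3*x))^(1/3)/6)
 h(x) = log((-3^(2/3) + 3*3^(1/6)*I)*(1/(C1 + 3*x))^(1/3)/6)
 h(x) = log(1/(C1 + 9*x))/3


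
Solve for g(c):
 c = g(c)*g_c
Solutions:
 g(c) = -sqrt(C1 + c^2)
 g(c) = sqrt(C1 + c^2)


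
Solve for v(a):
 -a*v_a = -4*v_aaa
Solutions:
 v(a) = C1 + Integral(C2*airyai(2^(1/3)*a/2) + C3*airybi(2^(1/3)*a/2), a)


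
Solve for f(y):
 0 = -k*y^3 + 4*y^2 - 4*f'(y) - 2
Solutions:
 f(y) = C1 - k*y^4/16 + y^3/3 - y/2


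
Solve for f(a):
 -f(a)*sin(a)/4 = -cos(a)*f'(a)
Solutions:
 f(a) = C1/cos(a)^(1/4)


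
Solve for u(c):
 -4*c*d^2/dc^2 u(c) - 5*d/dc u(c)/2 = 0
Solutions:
 u(c) = C1 + C2*c^(3/8)


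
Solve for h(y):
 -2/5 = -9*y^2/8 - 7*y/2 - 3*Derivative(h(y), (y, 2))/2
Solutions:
 h(y) = C1 + C2*y - y^4/16 - 7*y^3/18 + 2*y^2/15


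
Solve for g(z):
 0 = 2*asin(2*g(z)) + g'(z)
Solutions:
 Integral(1/asin(2*_y), (_y, g(z))) = C1 - 2*z


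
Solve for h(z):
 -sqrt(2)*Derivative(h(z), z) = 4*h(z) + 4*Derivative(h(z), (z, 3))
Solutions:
 h(z) = C1*exp(3^(1/3)*z*(-2^(5/6)*3^(1/3)/(9 + sqrt(3)*sqrt(sqrt(2)/8 + 27))^(1/3) + 2*2^(2/3)*(9 + sqrt(3)*sqrt(sqrt(2)/8 + 27))^(1/3))/24)*sin(sqrt(3)*z*(3*2^(5/6)/(27 + sqrt(27*sqrt(2)/8 + 729))^(1/3) + 2*2^(2/3)*(27 + sqrt(27*sqrt(2)/8 + 729))^(1/3))/24) + C2*exp(3^(1/3)*z*(-2^(5/6)*3^(1/3)/(9 + sqrt(3)*sqrt(sqrt(2)/8 + 27))^(1/3) + 2*2^(2/3)*(9 + sqrt(3)*sqrt(sqrt(2)/8 + 27))^(1/3))/24)*cos(sqrt(3)*z*(3*2^(5/6)/(27 + sqrt(27*sqrt(2)/8 + 729))^(1/3) + 2*2^(2/3)*(27 + sqrt(27*sqrt(2)/8 + 729))^(1/3))/24) + C3*exp(-3^(1/3)*z*(-2^(5/6)*3^(1/3)/(9 + sqrt(3)*sqrt(sqrt(2)/8 + 27))^(1/3) + 2*2^(2/3)*(9 + sqrt(3)*sqrt(sqrt(2)/8 + 27))^(1/3))/12)


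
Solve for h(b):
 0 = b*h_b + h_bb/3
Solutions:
 h(b) = C1 + C2*erf(sqrt(6)*b/2)


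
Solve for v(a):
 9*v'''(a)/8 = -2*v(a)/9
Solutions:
 v(a) = C3*exp(-2*2^(1/3)*3^(2/3)*a/9) + (C1*sin(2^(1/3)*3^(1/6)*a/3) + C2*cos(2^(1/3)*3^(1/6)*a/3))*exp(2^(1/3)*3^(2/3)*a/9)


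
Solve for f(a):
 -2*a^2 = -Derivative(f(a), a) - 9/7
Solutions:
 f(a) = C1 + 2*a^3/3 - 9*a/7


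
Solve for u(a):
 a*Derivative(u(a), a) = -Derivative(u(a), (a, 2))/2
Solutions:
 u(a) = C1 + C2*erf(a)


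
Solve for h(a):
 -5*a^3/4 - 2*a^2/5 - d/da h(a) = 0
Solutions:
 h(a) = C1 - 5*a^4/16 - 2*a^3/15


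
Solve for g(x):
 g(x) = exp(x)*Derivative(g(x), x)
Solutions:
 g(x) = C1*exp(-exp(-x))


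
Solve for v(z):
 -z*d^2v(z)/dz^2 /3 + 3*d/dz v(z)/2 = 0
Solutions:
 v(z) = C1 + C2*z^(11/2)


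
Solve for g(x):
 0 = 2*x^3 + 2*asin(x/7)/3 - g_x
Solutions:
 g(x) = C1 + x^4/2 + 2*x*asin(x/7)/3 + 2*sqrt(49 - x^2)/3


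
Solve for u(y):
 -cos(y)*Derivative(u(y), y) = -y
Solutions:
 u(y) = C1 + Integral(y/cos(y), y)


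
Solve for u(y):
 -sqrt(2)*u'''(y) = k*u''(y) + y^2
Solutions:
 u(y) = C1 + C2*y + C3*exp(-sqrt(2)*k*y/2) - y^4/(12*k) + sqrt(2)*y^3/(3*k^2) - 2*y^2/k^3


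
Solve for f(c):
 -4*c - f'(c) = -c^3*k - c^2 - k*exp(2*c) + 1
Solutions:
 f(c) = C1 + c^4*k/4 + c^3/3 - 2*c^2 - c + k*exp(2*c)/2


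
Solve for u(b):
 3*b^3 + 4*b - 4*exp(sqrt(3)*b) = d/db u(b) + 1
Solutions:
 u(b) = C1 + 3*b^4/4 + 2*b^2 - b - 4*sqrt(3)*exp(sqrt(3)*b)/3


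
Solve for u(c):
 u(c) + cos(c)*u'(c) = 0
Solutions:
 u(c) = C1*sqrt(sin(c) - 1)/sqrt(sin(c) + 1)


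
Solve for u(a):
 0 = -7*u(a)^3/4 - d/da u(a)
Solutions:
 u(a) = -sqrt(2)*sqrt(-1/(C1 - 7*a))
 u(a) = sqrt(2)*sqrt(-1/(C1 - 7*a))


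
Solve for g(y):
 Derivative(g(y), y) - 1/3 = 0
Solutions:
 g(y) = C1 + y/3


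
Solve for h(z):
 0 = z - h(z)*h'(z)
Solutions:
 h(z) = -sqrt(C1 + z^2)
 h(z) = sqrt(C1 + z^2)


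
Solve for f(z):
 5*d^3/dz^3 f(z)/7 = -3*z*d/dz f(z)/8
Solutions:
 f(z) = C1 + Integral(C2*airyai(-21^(1/3)*5^(2/3)*z/10) + C3*airybi(-21^(1/3)*5^(2/3)*z/10), z)


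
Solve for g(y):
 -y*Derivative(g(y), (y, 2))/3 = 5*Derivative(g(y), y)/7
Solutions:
 g(y) = C1 + C2/y^(8/7)


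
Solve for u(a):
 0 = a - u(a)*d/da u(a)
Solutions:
 u(a) = -sqrt(C1 + a^2)
 u(a) = sqrt(C1 + a^2)


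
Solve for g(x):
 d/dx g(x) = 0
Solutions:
 g(x) = C1


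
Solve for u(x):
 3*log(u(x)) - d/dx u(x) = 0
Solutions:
 li(u(x)) = C1 + 3*x


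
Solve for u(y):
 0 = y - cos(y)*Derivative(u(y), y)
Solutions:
 u(y) = C1 + Integral(y/cos(y), y)


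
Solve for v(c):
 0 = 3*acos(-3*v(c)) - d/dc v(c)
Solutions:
 Integral(1/acos(-3*_y), (_y, v(c))) = C1 + 3*c


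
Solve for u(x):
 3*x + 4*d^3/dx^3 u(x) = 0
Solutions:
 u(x) = C1 + C2*x + C3*x^2 - x^4/32


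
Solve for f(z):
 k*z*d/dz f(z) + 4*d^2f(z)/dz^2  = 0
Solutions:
 f(z) = Piecewise((-sqrt(2)*sqrt(pi)*C1*erf(sqrt(2)*sqrt(k)*z/4)/sqrt(k) - C2, (k > 0) | (k < 0)), (-C1*z - C2, True))


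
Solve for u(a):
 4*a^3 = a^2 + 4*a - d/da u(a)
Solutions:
 u(a) = C1 - a^4 + a^3/3 + 2*a^2


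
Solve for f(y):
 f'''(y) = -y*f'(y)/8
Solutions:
 f(y) = C1 + Integral(C2*airyai(-y/2) + C3*airybi(-y/2), y)


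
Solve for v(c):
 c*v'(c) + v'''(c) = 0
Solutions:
 v(c) = C1 + Integral(C2*airyai(-c) + C3*airybi(-c), c)


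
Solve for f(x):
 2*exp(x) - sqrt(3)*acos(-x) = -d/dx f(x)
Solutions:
 f(x) = C1 + sqrt(3)*(x*acos(-x) + sqrt(1 - x^2)) - 2*exp(x)


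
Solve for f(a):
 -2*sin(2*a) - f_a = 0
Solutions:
 f(a) = C1 + cos(2*a)


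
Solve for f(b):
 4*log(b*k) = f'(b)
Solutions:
 f(b) = C1 + 4*b*log(b*k) - 4*b


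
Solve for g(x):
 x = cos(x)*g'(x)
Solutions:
 g(x) = C1 + Integral(x/cos(x), x)


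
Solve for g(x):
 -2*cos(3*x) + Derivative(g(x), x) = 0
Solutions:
 g(x) = C1 + 2*sin(3*x)/3


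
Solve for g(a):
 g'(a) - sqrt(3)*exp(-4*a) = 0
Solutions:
 g(a) = C1 - sqrt(3)*exp(-4*a)/4


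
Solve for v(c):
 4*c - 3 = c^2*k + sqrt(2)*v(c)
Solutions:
 v(c) = sqrt(2)*(-c^2*k + 4*c - 3)/2


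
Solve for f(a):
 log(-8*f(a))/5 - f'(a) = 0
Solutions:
 -5*Integral(1/(log(-_y) + 3*log(2)), (_y, f(a))) = C1 - a


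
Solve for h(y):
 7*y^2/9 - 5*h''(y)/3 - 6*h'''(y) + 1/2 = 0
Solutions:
 h(y) = C1 + C2*y + C3*exp(-5*y/18) + 7*y^4/180 - 14*y^3/25 + 3099*y^2/500


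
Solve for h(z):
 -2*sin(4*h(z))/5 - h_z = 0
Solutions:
 2*z/5 + log(cos(4*h(z)) - 1)/8 - log(cos(4*h(z)) + 1)/8 = C1


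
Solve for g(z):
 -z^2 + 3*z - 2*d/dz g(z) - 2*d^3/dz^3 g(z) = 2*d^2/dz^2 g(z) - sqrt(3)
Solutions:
 g(z) = C1 - z^3/6 + 5*z^2/4 - 3*z/2 + sqrt(3)*z/2 + (C2*sin(sqrt(3)*z/2) + C3*cos(sqrt(3)*z/2))*exp(-z/2)


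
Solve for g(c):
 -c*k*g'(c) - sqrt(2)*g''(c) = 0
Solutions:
 g(c) = Piecewise((-2^(3/4)*sqrt(pi)*C1*erf(2^(1/4)*c*sqrt(k)/2)/(2*sqrt(k)) - C2, (k > 0) | (k < 0)), (-C1*c - C2, True))


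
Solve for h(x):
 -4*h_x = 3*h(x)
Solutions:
 h(x) = C1*exp(-3*x/4)


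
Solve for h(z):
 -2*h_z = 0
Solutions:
 h(z) = C1


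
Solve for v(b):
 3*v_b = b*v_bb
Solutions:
 v(b) = C1 + C2*b^4


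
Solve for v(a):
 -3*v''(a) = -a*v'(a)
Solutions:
 v(a) = C1 + C2*erfi(sqrt(6)*a/6)


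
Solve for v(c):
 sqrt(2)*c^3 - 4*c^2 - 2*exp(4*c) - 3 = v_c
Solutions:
 v(c) = C1 + sqrt(2)*c^4/4 - 4*c^3/3 - 3*c - exp(4*c)/2


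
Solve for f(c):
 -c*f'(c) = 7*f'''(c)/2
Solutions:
 f(c) = C1 + Integral(C2*airyai(-2^(1/3)*7^(2/3)*c/7) + C3*airybi(-2^(1/3)*7^(2/3)*c/7), c)


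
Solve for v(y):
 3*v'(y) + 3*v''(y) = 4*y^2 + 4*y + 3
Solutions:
 v(y) = C1 + C2*exp(-y) + 4*y^3/9 - 2*y^2/3 + 7*y/3


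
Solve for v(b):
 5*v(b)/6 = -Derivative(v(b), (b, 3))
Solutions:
 v(b) = C3*exp(-5^(1/3)*6^(2/3)*b/6) + (C1*sin(2^(2/3)*3^(1/6)*5^(1/3)*b/4) + C2*cos(2^(2/3)*3^(1/6)*5^(1/3)*b/4))*exp(5^(1/3)*6^(2/3)*b/12)


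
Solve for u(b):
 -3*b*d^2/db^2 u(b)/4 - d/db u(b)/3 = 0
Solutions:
 u(b) = C1 + C2*b^(5/9)


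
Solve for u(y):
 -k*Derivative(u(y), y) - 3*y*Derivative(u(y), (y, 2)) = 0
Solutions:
 u(y) = C1 + y^(1 - re(k)/3)*(C2*sin(log(y)*Abs(im(k))/3) + C3*cos(log(y)*im(k)/3))


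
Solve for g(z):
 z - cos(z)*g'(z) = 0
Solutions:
 g(z) = C1 + Integral(z/cos(z), z)


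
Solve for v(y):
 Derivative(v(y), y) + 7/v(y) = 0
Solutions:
 v(y) = -sqrt(C1 - 14*y)
 v(y) = sqrt(C1 - 14*y)


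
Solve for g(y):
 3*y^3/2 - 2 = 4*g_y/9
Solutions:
 g(y) = C1 + 27*y^4/32 - 9*y/2


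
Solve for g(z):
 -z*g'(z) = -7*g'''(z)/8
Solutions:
 g(z) = C1 + Integral(C2*airyai(2*7^(2/3)*z/7) + C3*airybi(2*7^(2/3)*z/7), z)


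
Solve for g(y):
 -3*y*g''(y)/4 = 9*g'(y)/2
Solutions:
 g(y) = C1 + C2/y^5


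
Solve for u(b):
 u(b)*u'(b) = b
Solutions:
 u(b) = -sqrt(C1 + b^2)
 u(b) = sqrt(C1 + b^2)


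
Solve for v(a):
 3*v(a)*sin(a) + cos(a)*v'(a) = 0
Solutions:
 v(a) = C1*cos(a)^3


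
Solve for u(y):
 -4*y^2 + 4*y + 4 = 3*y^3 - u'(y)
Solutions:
 u(y) = C1 + 3*y^4/4 + 4*y^3/3 - 2*y^2 - 4*y


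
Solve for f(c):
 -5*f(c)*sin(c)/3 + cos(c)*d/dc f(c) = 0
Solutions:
 f(c) = C1/cos(c)^(5/3)


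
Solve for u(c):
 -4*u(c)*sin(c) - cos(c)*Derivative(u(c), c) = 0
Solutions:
 u(c) = C1*cos(c)^4


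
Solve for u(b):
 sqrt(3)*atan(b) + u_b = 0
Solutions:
 u(b) = C1 - sqrt(3)*(b*atan(b) - log(b^2 + 1)/2)


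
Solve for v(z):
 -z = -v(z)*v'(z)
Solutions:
 v(z) = -sqrt(C1 + z^2)
 v(z) = sqrt(C1 + z^2)


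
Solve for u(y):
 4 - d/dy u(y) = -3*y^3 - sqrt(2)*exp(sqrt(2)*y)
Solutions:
 u(y) = C1 + 3*y^4/4 + 4*y + exp(sqrt(2)*y)


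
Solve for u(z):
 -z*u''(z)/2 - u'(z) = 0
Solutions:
 u(z) = C1 + C2/z


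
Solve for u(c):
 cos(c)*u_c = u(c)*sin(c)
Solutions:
 u(c) = C1/cos(c)


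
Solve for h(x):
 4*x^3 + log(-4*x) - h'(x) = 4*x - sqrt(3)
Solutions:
 h(x) = C1 + x^4 - 2*x^2 + x*log(-x) + x*(-1 + 2*log(2) + sqrt(3))


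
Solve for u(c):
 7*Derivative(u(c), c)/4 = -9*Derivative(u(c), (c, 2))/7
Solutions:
 u(c) = C1 + C2*exp(-49*c/36)


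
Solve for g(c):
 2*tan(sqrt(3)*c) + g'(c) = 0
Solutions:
 g(c) = C1 + 2*sqrt(3)*log(cos(sqrt(3)*c))/3


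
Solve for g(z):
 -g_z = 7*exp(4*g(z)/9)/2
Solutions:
 g(z) = 9*log(-(1/(C1 + 14*z))^(1/4)) + 9*log(3)/2
 g(z) = 9*log(1/(C1 + 14*z))/4 + 9*log(3)/2
 g(z) = 9*log(-I*(1/(C1 + 14*z))^(1/4)) + 9*log(3)/2
 g(z) = 9*log(I*(1/(C1 + 14*z))^(1/4)) + 9*log(3)/2


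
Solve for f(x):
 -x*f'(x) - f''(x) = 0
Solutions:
 f(x) = C1 + C2*erf(sqrt(2)*x/2)


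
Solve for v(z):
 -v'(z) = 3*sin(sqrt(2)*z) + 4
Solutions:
 v(z) = C1 - 4*z + 3*sqrt(2)*cos(sqrt(2)*z)/2


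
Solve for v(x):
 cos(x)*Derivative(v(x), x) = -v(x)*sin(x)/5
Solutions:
 v(x) = C1*cos(x)^(1/5)


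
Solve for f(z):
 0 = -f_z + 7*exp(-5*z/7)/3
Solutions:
 f(z) = C1 - 49*exp(-5*z/7)/15


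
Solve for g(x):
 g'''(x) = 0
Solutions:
 g(x) = C1 + C2*x + C3*x^2


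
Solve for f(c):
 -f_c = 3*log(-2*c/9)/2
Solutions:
 f(c) = C1 - 3*c*log(-c)/2 + c*(-3*log(2)/2 + 3/2 + 3*log(3))


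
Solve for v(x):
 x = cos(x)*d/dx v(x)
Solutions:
 v(x) = C1 + Integral(x/cos(x), x)


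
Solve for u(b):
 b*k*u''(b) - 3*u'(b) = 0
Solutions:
 u(b) = C1 + b^(((re(k) + 3)*re(k) + im(k)^2)/(re(k)^2 + im(k)^2))*(C2*sin(3*log(b)*Abs(im(k))/(re(k)^2 + im(k)^2)) + C3*cos(3*log(b)*im(k)/(re(k)^2 + im(k)^2)))


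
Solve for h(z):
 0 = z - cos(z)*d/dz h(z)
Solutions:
 h(z) = C1 + Integral(z/cos(z), z)


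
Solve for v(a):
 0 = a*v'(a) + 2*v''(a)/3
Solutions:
 v(a) = C1 + C2*erf(sqrt(3)*a/2)


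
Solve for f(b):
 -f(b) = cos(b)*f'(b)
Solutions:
 f(b) = C1*sqrt(sin(b) - 1)/sqrt(sin(b) + 1)


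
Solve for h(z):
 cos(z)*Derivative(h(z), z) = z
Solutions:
 h(z) = C1 + Integral(z/cos(z), z)


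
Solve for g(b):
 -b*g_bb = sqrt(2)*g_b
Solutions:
 g(b) = C1 + C2*b^(1 - sqrt(2))


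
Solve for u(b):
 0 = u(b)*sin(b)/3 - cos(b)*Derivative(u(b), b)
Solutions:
 u(b) = C1/cos(b)^(1/3)


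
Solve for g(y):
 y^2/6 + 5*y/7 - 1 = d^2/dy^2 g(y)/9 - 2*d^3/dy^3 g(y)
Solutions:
 g(y) = C1 + C2*y + C3*exp(y/18) + y^4/8 + 141*y^3/14 + 7551*y^2/14


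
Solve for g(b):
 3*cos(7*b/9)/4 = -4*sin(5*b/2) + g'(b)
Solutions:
 g(b) = C1 + 27*sin(7*b/9)/28 - 8*cos(5*b/2)/5


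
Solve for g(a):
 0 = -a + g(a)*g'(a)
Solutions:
 g(a) = -sqrt(C1 + a^2)
 g(a) = sqrt(C1 + a^2)


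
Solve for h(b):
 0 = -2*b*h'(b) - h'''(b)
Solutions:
 h(b) = C1 + Integral(C2*airyai(-2^(1/3)*b) + C3*airybi(-2^(1/3)*b), b)


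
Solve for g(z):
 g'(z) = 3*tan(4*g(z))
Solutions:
 g(z) = -asin(C1*exp(12*z))/4 + pi/4
 g(z) = asin(C1*exp(12*z))/4


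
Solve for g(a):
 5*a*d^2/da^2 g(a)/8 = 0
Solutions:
 g(a) = C1 + C2*a


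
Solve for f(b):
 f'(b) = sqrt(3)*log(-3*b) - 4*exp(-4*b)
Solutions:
 f(b) = C1 + sqrt(3)*b*log(-b) + sqrt(3)*b*(-1 + log(3)) + exp(-4*b)


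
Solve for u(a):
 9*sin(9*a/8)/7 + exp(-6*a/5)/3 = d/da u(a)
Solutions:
 u(a) = C1 - 8*cos(9*a/8)/7 - 5*exp(-6*a/5)/18


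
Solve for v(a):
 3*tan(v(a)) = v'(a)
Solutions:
 v(a) = pi - asin(C1*exp(3*a))
 v(a) = asin(C1*exp(3*a))


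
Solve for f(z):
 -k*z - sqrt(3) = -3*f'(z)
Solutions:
 f(z) = C1 + k*z^2/6 + sqrt(3)*z/3


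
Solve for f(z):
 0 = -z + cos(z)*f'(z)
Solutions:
 f(z) = C1 + Integral(z/cos(z), z)


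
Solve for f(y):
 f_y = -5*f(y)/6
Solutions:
 f(y) = C1*exp(-5*y/6)


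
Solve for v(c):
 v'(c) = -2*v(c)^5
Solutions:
 v(c) = -I*(1/(C1 + 8*c))^(1/4)
 v(c) = I*(1/(C1 + 8*c))^(1/4)
 v(c) = -(1/(C1 + 8*c))^(1/4)
 v(c) = (1/(C1 + 8*c))^(1/4)


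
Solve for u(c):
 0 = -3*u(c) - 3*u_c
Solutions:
 u(c) = C1*exp(-c)


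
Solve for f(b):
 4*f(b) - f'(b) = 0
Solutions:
 f(b) = C1*exp(4*b)


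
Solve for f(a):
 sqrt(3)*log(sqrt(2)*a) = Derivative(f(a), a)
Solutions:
 f(a) = C1 + sqrt(3)*a*log(a) - sqrt(3)*a + sqrt(3)*a*log(2)/2


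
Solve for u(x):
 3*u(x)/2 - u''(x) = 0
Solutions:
 u(x) = C1*exp(-sqrt(6)*x/2) + C2*exp(sqrt(6)*x/2)


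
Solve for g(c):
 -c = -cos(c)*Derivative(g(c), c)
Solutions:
 g(c) = C1 + Integral(c/cos(c), c)


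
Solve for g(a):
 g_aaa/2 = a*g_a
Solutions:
 g(a) = C1 + Integral(C2*airyai(2^(1/3)*a) + C3*airybi(2^(1/3)*a), a)


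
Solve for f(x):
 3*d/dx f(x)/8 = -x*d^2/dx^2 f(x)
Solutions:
 f(x) = C1 + C2*x^(5/8)


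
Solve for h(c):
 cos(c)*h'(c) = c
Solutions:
 h(c) = C1 + Integral(c/cos(c), c)


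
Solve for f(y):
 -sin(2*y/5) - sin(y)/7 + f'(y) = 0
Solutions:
 f(y) = C1 - 5*cos(2*y/5)/2 - cos(y)/7


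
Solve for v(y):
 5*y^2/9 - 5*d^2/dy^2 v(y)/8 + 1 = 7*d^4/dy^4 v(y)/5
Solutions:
 v(y) = C1 + C2*y + C3*sin(5*sqrt(14)*y/28) + C4*cos(5*sqrt(14)*y/28) + 2*y^4/27 - 268*y^2/225


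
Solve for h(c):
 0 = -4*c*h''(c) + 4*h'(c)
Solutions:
 h(c) = C1 + C2*c^2


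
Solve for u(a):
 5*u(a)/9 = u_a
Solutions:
 u(a) = C1*exp(5*a/9)


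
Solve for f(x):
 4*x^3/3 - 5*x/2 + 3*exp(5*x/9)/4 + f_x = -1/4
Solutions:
 f(x) = C1 - x^4/3 + 5*x^2/4 - x/4 - 27*exp(5*x/9)/20


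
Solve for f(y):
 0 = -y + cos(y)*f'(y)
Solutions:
 f(y) = C1 + Integral(y/cos(y), y)


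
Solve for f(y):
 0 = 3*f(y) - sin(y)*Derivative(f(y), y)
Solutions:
 f(y) = C1*(cos(y) - 1)^(3/2)/(cos(y) + 1)^(3/2)


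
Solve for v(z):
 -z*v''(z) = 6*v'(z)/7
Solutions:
 v(z) = C1 + C2*z^(1/7)


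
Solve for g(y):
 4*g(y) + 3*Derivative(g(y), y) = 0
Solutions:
 g(y) = C1*exp(-4*y/3)


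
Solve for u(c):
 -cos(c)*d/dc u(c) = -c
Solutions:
 u(c) = C1 + Integral(c/cos(c), c)


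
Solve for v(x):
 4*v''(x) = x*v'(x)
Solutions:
 v(x) = C1 + C2*erfi(sqrt(2)*x/4)


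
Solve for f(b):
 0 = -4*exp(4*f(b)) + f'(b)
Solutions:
 f(b) = log(-(-1/(C1 + 16*b))^(1/4))
 f(b) = log(-1/(C1 + 16*b))/4
 f(b) = log(-I*(-1/(C1 + 16*b))^(1/4))
 f(b) = log(I*(-1/(C1 + 16*b))^(1/4))


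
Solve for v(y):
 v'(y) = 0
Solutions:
 v(y) = C1


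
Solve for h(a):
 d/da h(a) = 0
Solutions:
 h(a) = C1


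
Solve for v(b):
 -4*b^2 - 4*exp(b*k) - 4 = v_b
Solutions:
 v(b) = C1 - 4*b^3/3 - 4*b - 4*exp(b*k)/k


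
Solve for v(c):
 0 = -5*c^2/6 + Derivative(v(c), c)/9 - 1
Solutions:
 v(c) = C1 + 5*c^3/2 + 9*c


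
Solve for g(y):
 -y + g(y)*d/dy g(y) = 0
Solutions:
 g(y) = -sqrt(C1 + y^2)
 g(y) = sqrt(C1 + y^2)


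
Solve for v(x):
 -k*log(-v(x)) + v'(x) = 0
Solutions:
 -li(-v(x)) = C1 + k*x


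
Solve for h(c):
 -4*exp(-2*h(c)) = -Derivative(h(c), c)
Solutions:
 h(c) = log(-sqrt(C1 + 8*c))
 h(c) = log(C1 + 8*c)/2


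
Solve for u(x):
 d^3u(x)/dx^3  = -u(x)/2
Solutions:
 u(x) = C3*exp(-2^(2/3)*x/2) + (C1*sin(2^(2/3)*sqrt(3)*x/4) + C2*cos(2^(2/3)*sqrt(3)*x/4))*exp(2^(2/3)*x/4)


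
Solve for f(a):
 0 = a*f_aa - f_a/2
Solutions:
 f(a) = C1 + C2*a^(3/2)


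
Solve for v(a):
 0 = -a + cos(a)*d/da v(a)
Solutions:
 v(a) = C1 + Integral(a/cos(a), a)


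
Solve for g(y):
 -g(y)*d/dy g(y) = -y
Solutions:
 g(y) = -sqrt(C1 + y^2)
 g(y) = sqrt(C1 + y^2)


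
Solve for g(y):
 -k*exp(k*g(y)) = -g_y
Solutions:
 g(y) = Piecewise((log(-1/(C1*k + k^2*y))/k, Ne(k, 0)), (nan, True))
 g(y) = Piecewise((C1 + k*y, Eq(k, 0)), (nan, True))


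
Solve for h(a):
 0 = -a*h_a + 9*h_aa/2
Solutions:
 h(a) = C1 + C2*erfi(a/3)


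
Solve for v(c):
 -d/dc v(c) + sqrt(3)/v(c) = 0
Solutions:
 v(c) = -sqrt(C1 + 2*sqrt(3)*c)
 v(c) = sqrt(C1 + 2*sqrt(3)*c)


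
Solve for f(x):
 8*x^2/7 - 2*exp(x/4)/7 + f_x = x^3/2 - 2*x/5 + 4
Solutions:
 f(x) = C1 + x^4/8 - 8*x^3/21 - x^2/5 + 4*x + 8*exp(x/4)/7


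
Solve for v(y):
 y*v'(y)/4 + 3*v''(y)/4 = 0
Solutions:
 v(y) = C1 + C2*erf(sqrt(6)*y/6)


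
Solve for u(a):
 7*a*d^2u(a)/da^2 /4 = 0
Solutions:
 u(a) = C1 + C2*a


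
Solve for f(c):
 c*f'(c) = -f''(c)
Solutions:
 f(c) = C1 + C2*erf(sqrt(2)*c/2)


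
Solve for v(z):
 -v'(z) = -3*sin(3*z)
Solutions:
 v(z) = C1 - cos(3*z)


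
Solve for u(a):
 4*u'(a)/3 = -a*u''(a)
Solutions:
 u(a) = C1 + C2/a^(1/3)


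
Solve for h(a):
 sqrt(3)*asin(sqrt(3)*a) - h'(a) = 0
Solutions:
 h(a) = C1 + sqrt(3)*(a*asin(sqrt(3)*a) + sqrt(3)*sqrt(1 - 3*a^2)/3)


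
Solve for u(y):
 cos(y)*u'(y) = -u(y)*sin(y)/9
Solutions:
 u(y) = C1*cos(y)^(1/9)


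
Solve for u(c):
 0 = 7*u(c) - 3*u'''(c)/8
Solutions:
 u(c) = C3*exp(2*3^(2/3)*7^(1/3)*c/3) + (C1*sin(3^(1/6)*7^(1/3)*c) + C2*cos(3^(1/6)*7^(1/3)*c))*exp(-3^(2/3)*7^(1/3)*c/3)


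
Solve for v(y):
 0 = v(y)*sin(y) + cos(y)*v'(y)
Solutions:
 v(y) = C1*cos(y)


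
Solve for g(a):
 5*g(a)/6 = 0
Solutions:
 g(a) = 0


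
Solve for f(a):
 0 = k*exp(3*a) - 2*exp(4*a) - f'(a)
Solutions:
 f(a) = C1 + k*exp(3*a)/3 - exp(4*a)/2


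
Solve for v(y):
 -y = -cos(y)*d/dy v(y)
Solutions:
 v(y) = C1 + Integral(y/cos(y), y)


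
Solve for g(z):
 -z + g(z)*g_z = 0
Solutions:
 g(z) = -sqrt(C1 + z^2)
 g(z) = sqrt(C1 + z^2)


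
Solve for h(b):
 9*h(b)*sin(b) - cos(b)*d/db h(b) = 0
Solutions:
 h(b) = C1/cos(b)^9


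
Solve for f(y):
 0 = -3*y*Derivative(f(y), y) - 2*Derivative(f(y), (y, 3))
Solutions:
 f(y) = C1 + Integral(C2*airyai(-2^(2/3)*3^(1/3)*y/2) + C3*airybi(-2^(2/3)*3^(1/3)*y/2), y)


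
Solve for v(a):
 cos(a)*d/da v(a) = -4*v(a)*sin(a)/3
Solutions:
 v(a) = C1*cos(a)^(4/3)


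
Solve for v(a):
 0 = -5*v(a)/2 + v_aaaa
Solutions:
 v(a) = C1*exp(-2^(3/4)*5^(1/4)*a/2) + C2*exp(2^(3/4)*5^(1/4)*a/2) + C3*sin(2^(3/4)*5^(1/4)*a/2) + C4*cos(2^(3/4)*5^(1/4)*a/2)


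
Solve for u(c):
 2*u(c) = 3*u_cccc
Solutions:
 u(c) = C1*exp(-2^(1/4)*3^(3/4)*c/3) + C2*exp(2^(1/4)*3^(3/4)*c/3) + C3*sin(2^(1/4)*3^(3/4)*c/3) + C4*cos(2^(1/4)*3^(3/4)*c/3)


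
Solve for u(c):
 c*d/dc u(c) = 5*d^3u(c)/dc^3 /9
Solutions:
 u(c) = C1 + Integral(C2*airyai(15^(2/3)*c/5) + C3*airybi(15^(2/3)*c/5), c)


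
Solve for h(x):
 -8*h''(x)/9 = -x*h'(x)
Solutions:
 h(x) = C1 + C2*erfi(3*x/4)


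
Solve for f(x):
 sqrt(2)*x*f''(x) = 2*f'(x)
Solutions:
 f(x) = C1 + C2*x^(1 + sqrt(2))


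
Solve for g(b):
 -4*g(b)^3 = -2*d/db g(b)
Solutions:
 g(b) = -sqrt(2)*sqrt(-1/(C1 + 2*b))/2
 g(b) = sqrt(2)*sqrt(-1/(C1 + 2*b))/2


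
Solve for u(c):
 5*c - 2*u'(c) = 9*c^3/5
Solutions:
 u(c) = C1 - 9*c^4/40 + 5*c^2/4


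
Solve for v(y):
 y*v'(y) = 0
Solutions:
 v(y) = C1


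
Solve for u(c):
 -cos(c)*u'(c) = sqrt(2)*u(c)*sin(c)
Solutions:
 u(c) = C1*cos(c)^(sqrt(2))


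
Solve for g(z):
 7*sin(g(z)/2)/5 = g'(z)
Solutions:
 -7*z/5 + log(cos(g(z)/2) - 1) - log(cos(g(z)/2) + 1) = C1


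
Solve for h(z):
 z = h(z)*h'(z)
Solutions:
 h(z) = -sqrt(C1 + z^2)
 h(z) = sqrt(C1 + z^2)


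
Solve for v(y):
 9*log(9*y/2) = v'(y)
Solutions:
 v(y) = C1 + 9*y*log(y) - 9*y + y*log(387420489/512)


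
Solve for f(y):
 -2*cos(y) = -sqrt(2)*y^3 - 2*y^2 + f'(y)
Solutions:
 f(y) = C1 + sqrt(2)*y^4/4 + 2*y^3/3 - 2*sin(y)


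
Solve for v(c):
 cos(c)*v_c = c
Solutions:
 v(c) = C1 + Integral(c/cos(c), c)


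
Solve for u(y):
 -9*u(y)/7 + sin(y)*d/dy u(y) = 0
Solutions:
 u(y) = C1*(cos(y) - 1)^(9/14)/(cos(y) + 1)^(9/14)


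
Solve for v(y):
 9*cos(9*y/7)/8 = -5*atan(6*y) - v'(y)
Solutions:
 v(y) = C1 - 5*y*atan(6*y) + 5*log(36*y^2 + 1)/12 - 7*sin(9*y/7)/8


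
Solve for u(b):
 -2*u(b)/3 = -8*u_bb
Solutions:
 u(b) = C1*exp(-sqrt(3)*b/6) + C2*exp(sqrt(3)*b/6)


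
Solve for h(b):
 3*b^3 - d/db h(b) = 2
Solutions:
 h(b) = C1 + 3*b^4/4 - 2*b


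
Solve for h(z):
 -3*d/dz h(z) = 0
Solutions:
 h(z) = C1


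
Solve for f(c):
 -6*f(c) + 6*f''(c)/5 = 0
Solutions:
 f(c) = C1*exp(-sqrt(5)*c) + C2*exp(sqrt(5)*c)


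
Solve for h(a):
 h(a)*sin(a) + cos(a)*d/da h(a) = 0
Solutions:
 h(a) = C1*cos(a)


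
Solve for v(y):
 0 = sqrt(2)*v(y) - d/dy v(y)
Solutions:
 v(y) = C1*exp(sqrt(2)*y)


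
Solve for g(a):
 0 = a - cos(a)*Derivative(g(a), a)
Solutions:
 g(a) = C1 + Integral(a/cos(a), a)


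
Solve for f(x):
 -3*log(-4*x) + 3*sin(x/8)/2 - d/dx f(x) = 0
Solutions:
 f(x) = C1 - 3*x*log(-x) - 6*x*log(2) + 3*x - 12*cos(x/8)


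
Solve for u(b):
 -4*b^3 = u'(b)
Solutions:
 u(b) = C1 - b^4


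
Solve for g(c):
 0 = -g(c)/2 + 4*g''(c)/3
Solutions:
 g(c) = C1*exp(-sqrt(6)*c/4) + C2*exp(sqrt(6)*c/4)


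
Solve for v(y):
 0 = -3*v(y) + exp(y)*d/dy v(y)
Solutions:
 v(y) = C1*exp(-3*exp(-y))


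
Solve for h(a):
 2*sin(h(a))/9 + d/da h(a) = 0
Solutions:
 2*a/9 + log(cos(h(a)) - 1)/2 - log(cos(h(a)) + 1)/2 = C1


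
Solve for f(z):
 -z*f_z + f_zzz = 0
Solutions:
 f(z) = C1 + Integral(C2*airyai(z) + C3*airybi(z), z)


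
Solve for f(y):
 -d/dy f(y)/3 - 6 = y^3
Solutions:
 f(y) = C1 - 3*y^4/4 - 18*y


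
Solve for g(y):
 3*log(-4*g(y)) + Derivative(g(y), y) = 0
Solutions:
 Integral(1/(log(-_y) + 2*log(2)), (_y, g(y)))/3 = C1 - y


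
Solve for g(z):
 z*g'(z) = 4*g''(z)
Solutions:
 g(z) = C1 + C2*erfi(sqrt(2)*z/4)


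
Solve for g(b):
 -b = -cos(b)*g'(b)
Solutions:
 g(b) = C1 + Integral(b/cos(b), b)


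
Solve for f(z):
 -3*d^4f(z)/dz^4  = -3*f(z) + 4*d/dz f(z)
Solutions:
 f(z) = (C1/sqrt(exp(sqrt(2)*3^(2/3)*z*sqrt(-3^(1/3) + 1 + 2*sqrt(2)/sqrt(-1 + 3^(1/3)))/3)) + C2*sqrt(exp(sqrt(2)*3^(2/3)*z*sqrt(-3^(1/3) + 1 + 2*sqrt(2)/sqrt(-1 + 3^(1/3)))/3)))*exp(-sqrt(2)*3^(2/3)*z*sqrt(-1 + 3^(1/3))/6) + (C3*sin(sqrt(2)*3^(2/3)*z*sqrt(-1 + 3^(1/3) + 2*sqrt(2)/sqrt(-1 + 3^(1/3)))/6) + C4*cos(sqrt(2)*3^(2/3)*z*sqrt(-1 + 3^(1/3) + 2*sqrt(2)/sqrt(-1 + 3^(1/3)))/6))*exp(sqrt(2)*3^(2/3)*z*sqrt(-1 + 3^(1/3))/6)


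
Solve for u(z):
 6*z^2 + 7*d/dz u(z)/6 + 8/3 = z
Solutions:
 u(z) = C1 - 12*z^3/7 + 3*z^2/7 - 16*z/7


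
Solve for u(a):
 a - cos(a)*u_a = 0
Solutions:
 u(a) = C1 + Integral(a/cos(a), a)


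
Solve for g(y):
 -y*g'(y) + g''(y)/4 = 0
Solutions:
 g(y) = C1 + C2*erfi(sqrt(2)*y)


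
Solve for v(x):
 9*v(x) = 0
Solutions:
 v(x) = 0


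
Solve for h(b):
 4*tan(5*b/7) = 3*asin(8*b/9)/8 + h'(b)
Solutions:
 h(b) = C1 - 3*b*asin(8*b/9)/8 - 3*sqrt(81 - 64*b^2)/64 - 28*log(cos(5*b/7))/5


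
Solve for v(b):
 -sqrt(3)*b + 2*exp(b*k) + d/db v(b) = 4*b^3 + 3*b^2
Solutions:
 v(b) = C1 + b^4 + b^3 + sqrt(3)*b^2/2 - 2*exp(b*k)/k


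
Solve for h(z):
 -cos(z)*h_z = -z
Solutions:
 h(z) = C1 + Integral(z/cos(z), z)


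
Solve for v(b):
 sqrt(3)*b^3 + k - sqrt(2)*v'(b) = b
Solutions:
 v(b) = C1 + sqrt(6)*b^4/8 - sqrt(2)*b^2/4 + sqrt(2)*b*k/2


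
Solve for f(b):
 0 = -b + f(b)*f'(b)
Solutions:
 f(b) = -sqrt(C1 + b^2)
 f(b) = sqrt(C1 + b^2)


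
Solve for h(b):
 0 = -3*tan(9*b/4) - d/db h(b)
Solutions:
 h(b) = C1 + 4*log(cos(9*b/4))/3


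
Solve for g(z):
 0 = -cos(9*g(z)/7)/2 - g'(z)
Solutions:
 z/2 - 7*log(sin(9*g(z)/7) - 1)/18 + 7*log(sin(9*g(z)/7) + 1)/18 = C1


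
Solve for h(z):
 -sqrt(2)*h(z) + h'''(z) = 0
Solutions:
 h(z) = C3*exp(2^(1/6)*z) + (C1*sin(2^(1/6)*sqrt(3)*z/2) + C2*cos(2^(1/6)*sqrt(3)*z/2))*exp(-2^(1/6)*z/2)


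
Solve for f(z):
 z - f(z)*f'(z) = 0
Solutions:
 f(z) = -sqrt(C1 + z^2)
 f(z) = sqrt(C1 + z^2)


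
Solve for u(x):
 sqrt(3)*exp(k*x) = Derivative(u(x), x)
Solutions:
 u(x) = C1 + sqrt(3)*exp(k*x)/k


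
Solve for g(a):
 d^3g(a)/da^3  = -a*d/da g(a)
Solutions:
 g(a) = C1 + Integral(C2*airyai(-a) + C3*airybi(-a), a)


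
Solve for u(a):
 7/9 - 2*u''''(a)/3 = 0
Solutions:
 u(a) = C1 + C2*a + C3*a^2 + C4*a^3 + 7*a^4/144


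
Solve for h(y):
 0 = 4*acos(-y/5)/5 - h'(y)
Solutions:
 h(y) = C1 + 4*y*acos(-y/5)/5 + 4*sqrt(25 - y^2)/5


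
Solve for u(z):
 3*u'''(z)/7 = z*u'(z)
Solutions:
 u(z) = C1 + Integral(C2*airyai(3^(2/3)*7^(1/3)*z/3) + C3*airybi(3^(2/3)*7^(1/3)*z/3), z)


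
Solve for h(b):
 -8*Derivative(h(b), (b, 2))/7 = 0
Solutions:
 h(b) = C1 + C2*b


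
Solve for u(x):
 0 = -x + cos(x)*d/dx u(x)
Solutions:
 u(x) = C1 + Integral(x/cos(x), x)


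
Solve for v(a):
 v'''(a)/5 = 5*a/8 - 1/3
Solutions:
 v(a) = C1 + C2*a + C3*a^2 + 25*a^4/192 - 5*a^3/18


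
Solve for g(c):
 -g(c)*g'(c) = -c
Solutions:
 g(c) = -sqrt(C1 + c^2)
 g(c) = sqrt(C1 + c^2)


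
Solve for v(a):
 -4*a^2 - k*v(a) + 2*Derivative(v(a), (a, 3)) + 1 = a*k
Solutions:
 v(a) = C1*exp(2^(2/3)*a*k^(1/3)/2) + C2*exp(2^(2/3)*a*k^(1/3)*(-1 + sqrt(3)*I)/4) + C3*exp(-2^(2/3)*a*k^(1/3)*(1 + sqrt(3)*I)/4) - 4*a^2/k - a + 1/k


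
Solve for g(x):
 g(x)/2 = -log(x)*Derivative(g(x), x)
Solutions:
 g(x) = C1*exp(-li(x)/2)


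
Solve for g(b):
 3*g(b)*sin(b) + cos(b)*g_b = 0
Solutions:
 g(b) = C1*cos(b)^3


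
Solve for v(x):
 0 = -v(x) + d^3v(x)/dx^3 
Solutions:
 v(x) = C3*exp(x) + (C1*sin(sqrt(3)*x/2) + C2*cos(sqrt(3)*x/2))*exp(-x/2)


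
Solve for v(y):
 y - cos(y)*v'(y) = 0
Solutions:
 v(y) = C1 + Integral(y/cos(y), y)


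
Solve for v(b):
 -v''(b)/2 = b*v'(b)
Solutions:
 v(b) = C1 + C2*erf(b)


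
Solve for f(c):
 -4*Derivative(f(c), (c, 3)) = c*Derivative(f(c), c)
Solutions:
 f(c) = C1 + Integral(C2*airyai(-2^(1/3)*c/2) + C3*airybi(-2^(1/3)*c/2), c)


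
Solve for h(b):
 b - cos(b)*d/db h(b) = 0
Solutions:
 h(b) = C1 + Integral(b/cos(b), b)


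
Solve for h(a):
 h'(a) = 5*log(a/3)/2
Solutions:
 h(a) = C1 + 5*a*log(a)/2 - 5*a*log(3)/2 - 5*a/2


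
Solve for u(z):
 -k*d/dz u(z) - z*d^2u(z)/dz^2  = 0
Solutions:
 u(z) = C1 + z^(1 - re(k))*(C2*sin(log(z)*Abs(im(k))) + C3*cos(log(z)*im(k)))


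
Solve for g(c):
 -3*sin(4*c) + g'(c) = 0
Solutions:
 g(c) = C1 - 3*cos(4*c)/4


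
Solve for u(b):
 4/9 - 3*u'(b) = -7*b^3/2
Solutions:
 u(b) = C1 + 7*b^4/24 + 4*b/27


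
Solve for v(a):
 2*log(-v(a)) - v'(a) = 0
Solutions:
 -li(-v(a)) = C1 + 2*a


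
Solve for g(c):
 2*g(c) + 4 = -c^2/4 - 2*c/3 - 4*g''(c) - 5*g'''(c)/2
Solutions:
 g(c) = C1*exp(c*(-16 + 32*2^(2/3)/(15*sqrt(3561) + 931)^(1/3) + 2^(1/3)*(15*sqrt(3561) + 931)^(1/3))/30)*sin(2^(1/3)*sqrt(3)*c*(-(15*sqrt(3561) + 931)^(1/3) + 32*2^(1/3)/(15*sqrt(3561) + 931)^(1/3))/30) + C2*exp(c*(-16 + 32*2^(2/3)/(15*sqrt(3561) + 931)^(1/3) + 2^(1/3)*(15*sqrt(3561) + 931)^(1/3))/30)*cos(2^(1/3)*sqrt(3)*c*(-(15*sqrt(3561) + 931)^(1/3) + 32*2^(1/3)/(15*sqrt(3561) + 931)^(1/3))/30) + C3*exp(-c*(32*2^(2/3)/(15*sqrt(3561) + 931)^(1/3) + 8 + 2^(1/3)*(15*sqrt(3561) + 931)^(1/3))/15) - c^2/8 - c/3 - 3/2


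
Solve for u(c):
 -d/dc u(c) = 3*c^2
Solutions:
 u(c) = C1 - c^3


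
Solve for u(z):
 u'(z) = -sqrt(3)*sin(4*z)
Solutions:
 u(z) = C1 + sqrt(3)*cos(4*z)/4


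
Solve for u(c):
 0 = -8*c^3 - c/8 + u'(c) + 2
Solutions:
 u(c) = C1 + 2*c^4 + c^2/16 - 2*c


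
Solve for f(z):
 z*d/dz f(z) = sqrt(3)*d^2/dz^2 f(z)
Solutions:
 f(z) = C1 + C2*erfi(sqrt(2)*3^(3/4)*z/6)


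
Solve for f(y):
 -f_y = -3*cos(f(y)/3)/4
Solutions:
 -3*y/4 - 3*log(sin(f(y)/3) - 1)/2 + 3*log(sin(f(y)/3) + 1)/2 = C1


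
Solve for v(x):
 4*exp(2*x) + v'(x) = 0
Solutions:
 v(x) = C1 - 2*exp(2*x)


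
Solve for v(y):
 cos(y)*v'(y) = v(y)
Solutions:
 v(y) = C1*sqrt(sin(y) + 1)/sqrt(sin(y) - 1)


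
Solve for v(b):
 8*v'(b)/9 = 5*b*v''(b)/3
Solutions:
 v(b) = C1 + C2*b^(23/15)


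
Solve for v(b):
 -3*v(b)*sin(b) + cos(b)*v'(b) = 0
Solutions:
 v(b) = C1/cos(b)^3


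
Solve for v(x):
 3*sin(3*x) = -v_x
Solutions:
 v(x) = C1 + cos(3*x)


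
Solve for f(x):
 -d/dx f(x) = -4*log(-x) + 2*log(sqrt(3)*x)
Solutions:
 f(x) = C1 + 2*x*log(x) + x*(-2 - log(3) + 4*I*pi)


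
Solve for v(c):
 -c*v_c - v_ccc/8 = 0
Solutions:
 v(c) = C1 + Integral(C2*airyai(-2*c) + C3*airybi(-2*c), c)


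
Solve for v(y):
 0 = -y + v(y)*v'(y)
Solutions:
 v(y) = -sqrt(C1 + y^2)
 v(y) = sqrt(C1 + y^2)


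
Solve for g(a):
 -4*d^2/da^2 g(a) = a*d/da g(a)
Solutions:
 g(a) = C1 + C2*erf(sqrt(2)*a/4)


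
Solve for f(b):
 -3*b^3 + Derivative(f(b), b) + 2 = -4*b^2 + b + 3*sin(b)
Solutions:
 f(b) = C1 + 3*b^4/4 - 4*b^3/3 + b^2/2 - 2*b - 3*cos(b)


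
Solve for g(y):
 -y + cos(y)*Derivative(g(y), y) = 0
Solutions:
 g(y) = C1 + Integral(y/cos(y), y)


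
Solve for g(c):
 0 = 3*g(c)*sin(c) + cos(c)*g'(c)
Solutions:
 g(c) = C1*cos(c)^3


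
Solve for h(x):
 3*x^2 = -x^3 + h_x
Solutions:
 h(x) = C1 + x^4/4 + x^3


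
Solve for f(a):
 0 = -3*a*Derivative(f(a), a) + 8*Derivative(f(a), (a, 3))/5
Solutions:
 f(a) = C1 + Integral(C2*airyai(15^(1/3)*a/2) + C3*airybi(15^(1/3)*a/2), a)


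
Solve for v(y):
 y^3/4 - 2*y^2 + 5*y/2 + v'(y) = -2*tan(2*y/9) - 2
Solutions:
 v(y) = C1 - y^4/16 + 2*y^3/3 - 5*y^2/4 - 2*y + 9*log(cos(2*y/9))
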